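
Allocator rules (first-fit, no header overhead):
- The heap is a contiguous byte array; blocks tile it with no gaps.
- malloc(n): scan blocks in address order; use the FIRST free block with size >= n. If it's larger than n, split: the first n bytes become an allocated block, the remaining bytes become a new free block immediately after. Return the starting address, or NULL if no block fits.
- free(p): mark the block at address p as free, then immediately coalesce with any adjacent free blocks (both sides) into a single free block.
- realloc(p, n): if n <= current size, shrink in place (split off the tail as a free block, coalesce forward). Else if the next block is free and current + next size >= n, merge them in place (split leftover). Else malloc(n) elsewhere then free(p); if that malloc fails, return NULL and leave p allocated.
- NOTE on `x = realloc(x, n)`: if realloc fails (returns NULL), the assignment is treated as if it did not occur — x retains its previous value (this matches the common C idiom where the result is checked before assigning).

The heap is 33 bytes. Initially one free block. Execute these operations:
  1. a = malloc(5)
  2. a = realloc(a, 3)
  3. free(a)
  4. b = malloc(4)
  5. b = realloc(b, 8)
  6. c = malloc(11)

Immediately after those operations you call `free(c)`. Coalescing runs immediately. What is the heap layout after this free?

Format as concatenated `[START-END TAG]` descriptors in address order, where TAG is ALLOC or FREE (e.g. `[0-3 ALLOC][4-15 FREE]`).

Op 1: a = malloc(5) -> a = 0; heap: [0-4 ALLOC][5-32 FREE]
Op 2: a = realloc(a, 3) -> a = 0; heap: [0-2 ALLOC][3-32 FREE]
Op 3: free(a) -> (freed a); heap: [0-32 FREE]
Op 4: b = malloc(4) -> b = 0; heap: [0-3 ALLOC][4-32 FREE]
Op 5: b = realloc(b, 8) -> b = 0; heap: [0-7 ALLOC][8-32 FREE]
Op 6: c = malloc(11) -> c = 8; heap: [0-7 ALLOC][8-18 ALLOC][19-32 FREE]
free(c): c = 8 -> block [8-18 ALLOC]; mark free, coalesce with adjacent free neighbors -> [0-7 ALLOC][8-32 FREE]

Answer: [0-7 ALLOC][8-32 FREE]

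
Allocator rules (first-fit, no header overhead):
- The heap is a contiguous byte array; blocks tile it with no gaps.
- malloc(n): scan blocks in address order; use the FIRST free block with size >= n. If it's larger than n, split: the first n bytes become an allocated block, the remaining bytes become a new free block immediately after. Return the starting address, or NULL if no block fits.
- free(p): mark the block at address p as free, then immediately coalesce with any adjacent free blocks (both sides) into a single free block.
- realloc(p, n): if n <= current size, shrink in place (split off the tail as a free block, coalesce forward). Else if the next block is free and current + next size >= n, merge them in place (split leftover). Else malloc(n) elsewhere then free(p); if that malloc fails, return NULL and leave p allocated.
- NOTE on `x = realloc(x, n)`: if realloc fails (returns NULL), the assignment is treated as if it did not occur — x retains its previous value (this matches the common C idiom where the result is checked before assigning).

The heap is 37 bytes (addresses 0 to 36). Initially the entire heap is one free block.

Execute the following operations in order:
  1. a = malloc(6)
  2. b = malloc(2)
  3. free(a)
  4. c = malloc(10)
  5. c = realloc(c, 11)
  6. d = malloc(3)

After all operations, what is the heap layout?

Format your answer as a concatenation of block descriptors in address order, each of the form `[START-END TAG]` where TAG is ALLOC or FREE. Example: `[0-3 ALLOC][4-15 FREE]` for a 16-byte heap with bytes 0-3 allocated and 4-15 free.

Answer: [0-2 ALLOC][3-5 FREE][6-7 ALLOC][8-18 ALLOC][19-36 FREE]

Derivation:
Op 1: a = malloc(6) -> a = 0; heap: [0-5 ALLOC][6-36 FREE]
Op 2: b = malloc(2) -> b = 6; heap: [0-5 ALLOC][6-7 ALLOC][8-36 FREE]
Op 3: free(a) -> (freed a); heap: [0-5 FREE][6-7 ALLOC][8-36 FREE]
Op 4: c = malloc(10) -> c = 8; heap: [0-5 FREE][6-7 ALLOC][8-17 ALLOC][18-36 FREE]
Op 5: c = realloc(c, 11) -> c = 8; heap: [0-5 FREE][6-7 ALLOC][8-18 ALLOC][19-36 FREE]
Op 6: d = malloc(3) -> d = 0; heap: [0-2 ALLOC][3-5 FREE][6-7 ALLOC][8-18 ALLOC][19-36 FREE]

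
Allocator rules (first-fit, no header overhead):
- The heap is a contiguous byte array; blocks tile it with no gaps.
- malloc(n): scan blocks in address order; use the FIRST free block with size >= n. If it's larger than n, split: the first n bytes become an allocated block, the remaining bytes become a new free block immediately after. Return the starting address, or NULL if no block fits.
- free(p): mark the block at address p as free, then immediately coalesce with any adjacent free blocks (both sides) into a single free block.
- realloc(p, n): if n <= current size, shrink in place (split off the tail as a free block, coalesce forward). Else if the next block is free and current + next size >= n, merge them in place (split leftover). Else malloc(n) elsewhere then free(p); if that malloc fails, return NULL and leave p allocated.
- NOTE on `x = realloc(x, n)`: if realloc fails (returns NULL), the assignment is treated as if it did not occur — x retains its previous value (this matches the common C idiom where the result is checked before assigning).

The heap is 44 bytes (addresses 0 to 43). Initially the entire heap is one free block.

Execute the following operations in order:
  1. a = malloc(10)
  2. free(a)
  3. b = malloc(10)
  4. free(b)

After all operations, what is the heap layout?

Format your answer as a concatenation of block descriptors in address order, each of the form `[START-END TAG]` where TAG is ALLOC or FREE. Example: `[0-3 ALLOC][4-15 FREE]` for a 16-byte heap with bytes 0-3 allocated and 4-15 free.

Answer: [0-43 FREE]

Derivation:
Op 1: a = malloc(10) -> a = 0; heap: [0-9 ALLOC][10-43 FREE]
Op 2: free(a) -> (freed a); heap: [0-43 FREE]
Op 3: b = malloc(10) -> b = 0; heap: [0-9 ALLOC][10-43 FREE]
Op 4: free(b) -> (freed b); heap: [0-43 FREE]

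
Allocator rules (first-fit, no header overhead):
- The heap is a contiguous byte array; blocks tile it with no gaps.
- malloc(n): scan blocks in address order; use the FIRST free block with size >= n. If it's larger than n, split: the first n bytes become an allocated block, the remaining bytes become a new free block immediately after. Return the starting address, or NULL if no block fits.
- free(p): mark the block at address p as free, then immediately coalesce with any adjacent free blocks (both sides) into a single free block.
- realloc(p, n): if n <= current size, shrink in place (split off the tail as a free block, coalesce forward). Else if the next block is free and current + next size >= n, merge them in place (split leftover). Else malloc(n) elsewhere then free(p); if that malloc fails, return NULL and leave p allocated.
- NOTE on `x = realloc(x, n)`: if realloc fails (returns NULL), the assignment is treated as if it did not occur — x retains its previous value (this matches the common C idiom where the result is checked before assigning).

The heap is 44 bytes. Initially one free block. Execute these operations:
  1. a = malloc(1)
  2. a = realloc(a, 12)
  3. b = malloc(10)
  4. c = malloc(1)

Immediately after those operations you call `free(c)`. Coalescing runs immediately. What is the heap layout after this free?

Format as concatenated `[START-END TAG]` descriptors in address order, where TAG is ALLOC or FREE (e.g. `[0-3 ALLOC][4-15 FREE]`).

Op 1: a = malloc(1) -> a = 0; heap: [0-0 ALLOC][1-43 FREE]
Op 2: a = realloc(a, 12) -> a = 0; heap: [0-11 ALLOC][12-43 FREE]
Op 3: b = malloc(10) -> b = 12; heap: [0-11 ALLOC][12-21 ALLOC][22-43 FREE]
Op 4: c = malloc(1) -> c = 22; heap: [0-11 ALLOC][12-21 ALLOC][22-22 ALLOC][23-43 FREE]
free(c): c = 22 -> block [22-22 ALLOC]; mark free, coalesce with adjacent free neighbors -> [0-11 ALLOC][12-21 ALLOC][22-43 FREE]

Answer: [0-11 ALLOC][12-21 ALLOC][22-43 FREE]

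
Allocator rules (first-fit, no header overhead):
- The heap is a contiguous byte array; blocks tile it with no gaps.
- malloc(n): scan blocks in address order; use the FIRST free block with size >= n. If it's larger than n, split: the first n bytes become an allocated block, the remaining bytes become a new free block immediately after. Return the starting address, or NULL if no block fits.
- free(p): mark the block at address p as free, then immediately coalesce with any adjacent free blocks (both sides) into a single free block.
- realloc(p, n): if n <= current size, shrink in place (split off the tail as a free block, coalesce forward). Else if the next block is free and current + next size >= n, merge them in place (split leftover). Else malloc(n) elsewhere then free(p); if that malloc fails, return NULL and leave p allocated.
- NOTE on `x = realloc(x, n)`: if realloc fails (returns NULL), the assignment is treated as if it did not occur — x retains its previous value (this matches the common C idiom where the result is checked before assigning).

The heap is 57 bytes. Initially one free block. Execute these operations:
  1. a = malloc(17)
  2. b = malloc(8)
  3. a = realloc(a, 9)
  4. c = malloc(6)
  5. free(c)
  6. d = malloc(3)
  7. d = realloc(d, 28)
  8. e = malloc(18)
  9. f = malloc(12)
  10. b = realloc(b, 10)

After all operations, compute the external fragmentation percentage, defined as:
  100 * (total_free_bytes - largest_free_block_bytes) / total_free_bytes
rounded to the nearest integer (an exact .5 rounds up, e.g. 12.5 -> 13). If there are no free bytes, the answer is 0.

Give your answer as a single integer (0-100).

Answer: 33

Derivation:
Op 1: a = malloc(17) -> a = 0; heap: [0-16 ALLOC][17-56 FREE]
Op 2: b = malloc(8) -> b = 17; heap: [0-16 ALLOC][17-24 ALLOC][25-56 FREE]
Op 3: a = realloc(a, 9) -> a = 0; heap: [0-8 ALLOC][9-16 FREE][17-24 ALLOC][25-56 FREE]
Op 4: c = malloc(6) -> c = 9; heap: [0-8 ALLOC][9-14 ALLOC][15-16 FREE][17-24 ALLOC][25-56 FREE]
Op 5: free(c) -> (freed c); heap: [0-8 ALLOC][9-16 FREE][17-24 ALLOC][25-56 FREE]
Op 6: d = malloc(3) -> d = 9; heap: [0-8 ALLOC][9-11 ALLOC][12-16 FREE][17-24 ALLOC][25-56 FREE]
Op 7: d = realloc(d, 28) -> d = 25; heap: [0-8 ALLOC][9-16 FREE][17-24 ALLOC][25-52 ALLOC][53-56 FREE]
Op 8: e = malloc(18) -> e = NULL; heap: [0-8 ALLOC][9-16 FREE][17-24 ALLOC][25-52 ALLOC][53-56 FREE]
Op 9: f = malloc(12) -> f = NULL; heap: [0-8 ALLOC][9-16 FREE][17-24 ALLOC][25-52 ALLOC][53-56 FREE]
Op 10: b = realloc(b, 10) -> NULL (b unchanged); heap: [0-8 ALLOC][9-16 FREE][17-24 ALLOC][25-52 ALLOC][53-56 FREE]
Free blocks: [8 4] total_free=12 largest=8 -> 100*(12-8)/12 = 400/12 ≈ 33.333 -> rounds to 33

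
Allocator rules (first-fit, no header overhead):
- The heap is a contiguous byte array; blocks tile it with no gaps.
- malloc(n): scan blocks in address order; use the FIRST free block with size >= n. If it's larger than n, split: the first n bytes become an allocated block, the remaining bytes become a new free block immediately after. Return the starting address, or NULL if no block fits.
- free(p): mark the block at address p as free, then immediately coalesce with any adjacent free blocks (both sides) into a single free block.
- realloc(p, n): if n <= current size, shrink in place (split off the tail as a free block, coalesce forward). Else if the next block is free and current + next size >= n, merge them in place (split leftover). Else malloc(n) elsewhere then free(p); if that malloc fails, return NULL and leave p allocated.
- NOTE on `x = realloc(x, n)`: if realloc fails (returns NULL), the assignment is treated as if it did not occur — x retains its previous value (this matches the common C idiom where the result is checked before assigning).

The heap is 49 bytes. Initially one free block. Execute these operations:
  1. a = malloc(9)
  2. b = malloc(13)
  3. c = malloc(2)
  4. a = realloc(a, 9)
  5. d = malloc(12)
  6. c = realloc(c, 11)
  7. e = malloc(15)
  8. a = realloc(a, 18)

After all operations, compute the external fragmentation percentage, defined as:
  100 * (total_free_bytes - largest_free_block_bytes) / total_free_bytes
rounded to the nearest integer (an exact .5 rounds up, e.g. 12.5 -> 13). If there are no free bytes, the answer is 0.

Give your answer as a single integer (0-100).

Answer: 50

Derivation:
Op 1: a = malloc(9) -> a = 0; heap: [0-8 ALLOC][9-48 FREE]
Op 2: b = malloc(13) -> b = 9; heap: [0-8 ALLOC][9-21 ALLOC][22-48 FREE]
Op 3: c = malloc(2) -> c = 22; heap: [0-8 ALLOC][9-21 ALLOC][22-23 ALLOC][24-48 FREE]
Op 4: a = realloc(a, 9) -> a = 0; heap: [0-8 ALLOC][9-21 ALLOC][22-23 ALLOC][24-48 FREE]
Op 5: d = malloc(12) -> d = 24; heap: [0-8 ALLOC][9-21 ALLOC][22-23 ALLOC][24-35 ALLOC][36-48 FREE]
Op 6: c = realloc(c, 11) -> c = 36; heap: [0-8 ALLOC][9-21 ALLOC][22-23 FREE][24-35 ALLOC][36-46 ALLOC][47-48 FREE]
Op 7: e = malloc(15) -> e = NULL; heap: [0-8 ALLOC][9-21 ALLOC][22-23 FREE][24-35 ALLOC][36-46 ALLOC][47-48 FREE]
Op 8: a = realloc(a, 18) -> NULL (a unchanged); heap: [0-8 ALLOC][9-21 ALLOC][22-23 FREE][24-35 ALLOC][36-46 ALLOC][47-48 FREE]
Free blocks: [2 2] total_free=4 largest=2 -> 100*(4-2)/4 = 200/4 = 50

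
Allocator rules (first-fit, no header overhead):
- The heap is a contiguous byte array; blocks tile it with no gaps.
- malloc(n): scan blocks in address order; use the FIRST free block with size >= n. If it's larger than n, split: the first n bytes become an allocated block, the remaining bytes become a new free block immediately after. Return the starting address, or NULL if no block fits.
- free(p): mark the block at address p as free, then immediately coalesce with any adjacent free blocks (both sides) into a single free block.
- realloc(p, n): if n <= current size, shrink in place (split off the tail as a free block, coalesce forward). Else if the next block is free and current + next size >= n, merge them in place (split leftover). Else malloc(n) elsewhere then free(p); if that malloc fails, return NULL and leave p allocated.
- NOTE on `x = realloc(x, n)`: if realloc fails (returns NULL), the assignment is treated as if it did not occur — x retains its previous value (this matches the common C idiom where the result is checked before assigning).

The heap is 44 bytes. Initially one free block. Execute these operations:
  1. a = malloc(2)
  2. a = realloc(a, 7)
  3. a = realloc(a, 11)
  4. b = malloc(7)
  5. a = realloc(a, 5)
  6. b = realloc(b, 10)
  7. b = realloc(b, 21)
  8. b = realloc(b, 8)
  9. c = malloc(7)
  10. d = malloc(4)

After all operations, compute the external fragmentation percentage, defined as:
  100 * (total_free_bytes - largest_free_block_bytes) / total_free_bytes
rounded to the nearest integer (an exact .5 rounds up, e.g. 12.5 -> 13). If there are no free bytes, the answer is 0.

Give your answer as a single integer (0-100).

Op 1: a = malloc(2) -> a = 0; heap: [0-1 ALLOC][2-43 FREE]
Op 2: a = realloc(a, 7) -> a = 0; heap: [0-6 ALLOC][7-43 FREE]
Op 3: a = realloc(a, 11) -> a = 0; heap: [0-10 ALLOC][11-43 FREE]
Op 4: b = malloc(7) -> b = 11; heap: [0-10 ALLOC][11-17 ALLOC][18-43 FREE]
Op 5: a = realloc(a, 5) -> a = 0; heap: [0-4 ALLOC][5-10 FREE][11-17 ALLOC][18-43 FREE]
Op 6: b = realloc(b, 10) -> b = 11; heap: [0-4 ALLOC][5-10 FREE][11-20 ALLOC][21-43 FREE]
Op 7: b = realloc(b, 21) -> b = 11; heap: [0-4 ALLOC][5-10 FREE][11-31 ALLOC][32-43 FREE]
Op 8: b = realloc(b, 8) -> b = 11; heap: [0-4 ALLOC][5-10 FREE][11-18 ALLOC][19-43 FREE]
Op 9: c = malloc(7) -> c = 19; heap: [0-4 ALLOC][5-10 FREE][11-18 ALLOC][19-25 ALLOC][26-43 FREE]
Op 10: d = malloc(4) -> d = 5; heap: [0-4 ALLOC][5-8 ALLOC][9-10 FREE][11-18 ALLOC][19-25 ALLOC][26-43 FREE]
Free blocks: [2 18] total_free=20 largest=18 -> 100*(20-18)/20 = 200/20 = 10

Answer: 10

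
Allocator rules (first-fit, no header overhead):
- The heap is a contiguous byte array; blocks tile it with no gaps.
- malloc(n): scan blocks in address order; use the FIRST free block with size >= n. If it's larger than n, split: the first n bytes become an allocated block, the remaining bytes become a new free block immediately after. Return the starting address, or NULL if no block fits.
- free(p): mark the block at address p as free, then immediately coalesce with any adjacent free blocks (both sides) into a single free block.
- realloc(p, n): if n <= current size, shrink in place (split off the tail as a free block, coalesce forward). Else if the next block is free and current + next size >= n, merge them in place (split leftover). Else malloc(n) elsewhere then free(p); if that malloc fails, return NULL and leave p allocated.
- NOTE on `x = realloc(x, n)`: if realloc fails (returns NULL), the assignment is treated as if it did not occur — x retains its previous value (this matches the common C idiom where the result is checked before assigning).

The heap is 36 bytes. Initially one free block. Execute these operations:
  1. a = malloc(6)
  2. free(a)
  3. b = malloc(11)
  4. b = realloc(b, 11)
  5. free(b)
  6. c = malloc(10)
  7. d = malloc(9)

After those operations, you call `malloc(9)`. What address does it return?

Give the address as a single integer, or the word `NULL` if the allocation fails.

Answer: 19

Derivation:
Op 1: a = malloc(6) -> a = 0; heap: [0-5 ALLOC][6-35 FREE]
Op 2: free(a) -> (freed a); heap: [0-35 FREE]
Op 3: b = malloc(11) -> b = 0; heap: [0-10 ALLOC][11-35 FREE]
Op 4: b = realloc(b, 11) -> b = 0; heap: [0-10 ALLOC][11-35 FREE]
Op 5: free(b) -> (freed b); heap: [0-35 FREE]
Op 6: c = malloc(10) -> c = 0; heap: [0-9 ALLOC][10-35 FREE]
Op 7: d = malloc(9) -> d = 10; heap: [0-9 ALLOC][10-18 ALLOC][19-35 FREE]
malloc(9): first-fit scan over [0-9 ALLOC][10-18 ALLOC][19-35 FREE] -> 19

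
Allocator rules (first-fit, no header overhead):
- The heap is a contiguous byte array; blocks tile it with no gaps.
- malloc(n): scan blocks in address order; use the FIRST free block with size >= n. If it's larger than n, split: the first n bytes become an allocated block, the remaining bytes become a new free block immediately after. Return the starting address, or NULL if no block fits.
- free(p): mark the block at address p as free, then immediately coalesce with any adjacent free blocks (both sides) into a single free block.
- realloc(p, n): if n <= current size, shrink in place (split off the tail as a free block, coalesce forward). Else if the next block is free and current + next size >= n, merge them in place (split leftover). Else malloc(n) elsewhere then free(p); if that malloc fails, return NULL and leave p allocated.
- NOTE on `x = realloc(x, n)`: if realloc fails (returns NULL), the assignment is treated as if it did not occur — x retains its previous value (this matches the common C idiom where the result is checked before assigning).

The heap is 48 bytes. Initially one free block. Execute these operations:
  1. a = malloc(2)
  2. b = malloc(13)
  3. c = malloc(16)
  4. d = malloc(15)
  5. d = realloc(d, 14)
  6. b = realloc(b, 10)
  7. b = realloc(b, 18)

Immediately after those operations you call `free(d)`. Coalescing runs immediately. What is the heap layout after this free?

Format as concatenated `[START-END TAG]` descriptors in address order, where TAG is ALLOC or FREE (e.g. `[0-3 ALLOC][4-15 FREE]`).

Op 1: a = malloc(2) -> a = 0; heap: [0-1 ALLOC][2-47 FREE]
Op 2: b = malloc(13) -> b = 2; heap: [0-1 ALLOC][2-14 ALLOC][15-47 FREE]
Op 3: c = malloc(16) -> c = 15; heap: [0-1 ALLOC][2-14 ALLOC][15-30 ALLOC][31-47 FREE]
Op 4: d = malloc(15) -> d = 31; heap: [0-1 ALLOC][2-14 ALLOC][15-30 ALLOC][31-45 ALLOC][46-47 FREE]
Op 5: d = realloc(d, 14) -> d = 31; heap: [0-1 ALLOC][2-14 ALLOC][15-30 ALLOC][31-44 ALLOC][45-47 FREE]
Op 6: b = realloc(b, 10) -> b = 2; heap: [0-1 ALLOC][2-11 ALLOC][12-14 FREE][15-30 ALLOC][31-44 ALLOC][45-47 FREE]
Op 7: b = realloc(b, 18) -> NULL (b unchanged); heap: [0-1 ALLOC][2-11 ALLOC][12-14 FREE][15-30 ALLOC][31-44 ALLOC][45-47 FREE]
free(d): d = 31 -> block [31-44 ALLOC]; mark free, coalesce with adjacent free neighbors -> [0-1 ALLOC][2-11 ALLOC][12-14 FREE][15-30 ALLOC][31-47 FREE]

Answer: [0-1 ALLOC][2-11 ALLOC][12-14 FREE][15-30 ALLOC][31-47 FREE]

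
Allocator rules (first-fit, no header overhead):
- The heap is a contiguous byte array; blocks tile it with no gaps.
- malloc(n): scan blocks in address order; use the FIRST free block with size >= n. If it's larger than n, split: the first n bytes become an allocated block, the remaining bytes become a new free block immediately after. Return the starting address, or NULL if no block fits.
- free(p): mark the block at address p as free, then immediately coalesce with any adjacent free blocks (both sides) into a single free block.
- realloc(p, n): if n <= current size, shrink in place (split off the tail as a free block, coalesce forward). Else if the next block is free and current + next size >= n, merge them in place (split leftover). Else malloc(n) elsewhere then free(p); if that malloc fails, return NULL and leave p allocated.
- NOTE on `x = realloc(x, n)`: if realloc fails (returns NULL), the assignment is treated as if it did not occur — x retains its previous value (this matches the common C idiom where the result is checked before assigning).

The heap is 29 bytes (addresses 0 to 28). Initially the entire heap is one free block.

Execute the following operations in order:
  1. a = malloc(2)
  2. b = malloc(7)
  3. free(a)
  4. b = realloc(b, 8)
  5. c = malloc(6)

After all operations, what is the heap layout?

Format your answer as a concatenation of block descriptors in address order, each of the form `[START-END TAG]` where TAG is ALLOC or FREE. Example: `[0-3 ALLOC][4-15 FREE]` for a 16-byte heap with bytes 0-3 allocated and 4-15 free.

Op 1: a = malloc(2) -> a = 0; heap: [0-1 ALLOC][2-28 FREE]
Op 2: b = malloc(7) -> b = 2; heap: [0-1 ALLOC][2-8 ALLOC][9-28 FREE]
Op 3: free(a) -> (freed a); heap: [0-1 FREE][2-8 ALLOC][9-28 FREE]
Op 4: b = realloc(b, 8) -> b = 2; heap: [0-1 FREE][2-9 ALLOC][10-28 FREE]
Op 5: c = malloc(6) -> c = 10; heap: [0-1 FREE][2-9 ALLOC][10-15 ALLOC][16-28 FREE]

Answer: [0-1 FREE][2-9 ALLOC][10-15 ALLOC][16-28 FREE]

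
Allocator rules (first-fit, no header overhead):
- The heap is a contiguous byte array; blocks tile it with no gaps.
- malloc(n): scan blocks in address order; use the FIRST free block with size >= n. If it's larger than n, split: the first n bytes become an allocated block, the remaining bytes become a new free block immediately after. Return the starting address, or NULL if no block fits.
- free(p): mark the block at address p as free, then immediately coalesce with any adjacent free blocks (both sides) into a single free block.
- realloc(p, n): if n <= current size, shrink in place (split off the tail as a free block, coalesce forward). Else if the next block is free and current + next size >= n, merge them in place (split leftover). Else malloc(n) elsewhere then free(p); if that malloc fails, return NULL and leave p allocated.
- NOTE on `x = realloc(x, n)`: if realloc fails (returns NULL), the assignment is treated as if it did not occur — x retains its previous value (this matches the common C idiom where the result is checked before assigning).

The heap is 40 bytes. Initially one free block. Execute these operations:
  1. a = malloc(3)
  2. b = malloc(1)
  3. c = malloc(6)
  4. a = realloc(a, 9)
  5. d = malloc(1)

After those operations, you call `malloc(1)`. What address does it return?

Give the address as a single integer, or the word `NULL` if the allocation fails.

Answer: 1

Derivation:
Op 1: a = malloc(3) -> a = 0; heap: [0-2 ALLOC][3-39 FREE]
Op 2: b = malloc(1) -> b = 3; heap: [0-2 ALLOC][3-3 ALLOC][4-39 FREE]
Op 3: c = malloc(6) -> c = 4; heap: [0-2 ALLOC][3-3 ALLOC][4-9 ALLOC][10-39 FREE]
Op 4: a = realloc(a, 9) -> a = 10; heap: [0-2 FREE][3-3 ALLOC][4-9 ALLOC][10-18 ALLOC][19-39 FREE]
Op 5: d = malloc(1) -> d = 0; heap: [0-0 ALLOC][1-2 FREE][3-3 ALLOC][4-9 ALLOC][10-18 ALLOC][19-39 FREE]
malloc(1): first-fit scan over [0-0 ALLOC][1-2 FREE][3-3 ALLOC][4-9 ALLOC][10-18 ALLOC][19-39 FREE] -> 1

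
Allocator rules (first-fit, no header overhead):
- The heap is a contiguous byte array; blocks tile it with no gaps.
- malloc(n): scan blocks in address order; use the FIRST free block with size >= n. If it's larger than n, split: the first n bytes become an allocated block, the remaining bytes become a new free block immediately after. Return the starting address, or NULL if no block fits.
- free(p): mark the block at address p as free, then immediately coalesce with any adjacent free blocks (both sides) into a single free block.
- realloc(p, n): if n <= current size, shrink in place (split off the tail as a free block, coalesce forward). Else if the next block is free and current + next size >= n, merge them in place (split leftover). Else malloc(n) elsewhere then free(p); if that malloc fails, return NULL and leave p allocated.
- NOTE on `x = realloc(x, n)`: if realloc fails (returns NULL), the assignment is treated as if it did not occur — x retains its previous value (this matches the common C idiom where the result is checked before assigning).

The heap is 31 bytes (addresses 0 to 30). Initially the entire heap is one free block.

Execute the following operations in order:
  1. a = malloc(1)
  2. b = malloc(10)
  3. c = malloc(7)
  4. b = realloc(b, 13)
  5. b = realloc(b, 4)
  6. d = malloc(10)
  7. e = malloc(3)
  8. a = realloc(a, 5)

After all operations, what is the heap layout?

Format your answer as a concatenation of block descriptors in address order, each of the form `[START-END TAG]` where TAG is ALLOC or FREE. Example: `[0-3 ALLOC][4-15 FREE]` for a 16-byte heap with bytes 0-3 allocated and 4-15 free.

Op 1: a = malloc(1) -> a = 0; heap: [0-0 ALLOC][1-30 FREE]
Op 2: b = malloc(10) -> b = 1; heap: [0-0 ALLOC][1-10 ALLOC][11-30 FREE]
Op 3: c = malloc(7) -> c = 11; heap: [0-0 ALLOC][1-10 ALLOC][11-17 ALLOC][18-30 FREE]
Op 4: b = realloc(b, 13) -> b = 18; heap: [0-0 ALLOC][1-10 FREE][11-17 ALLOC][18-30 ALLOC]
Op 5: b = realloc(b, 4) -> b = 18; heap: [0-0 ALLOC][1-10 FREE][11-17 ALLOC][18-21 ALLOC][22-30 FREE]
Op 6: d = malloc(10) -> d = 1; heap: [0-0 ALLOC][1-10 ALLOC][11-17 ALLOC][18-21 ALLOC][22-30 FREE]
Op 7: e = malloc(3) -> e = 22; heap: [0-0 ALLOC][1-10 ALLOC][11-17 ALLOC][18-21 ALLOC][22-24 ALLOC][25-30 FREE]
Op 8: a = realloc(a, 5) -> a = 25; heap: [0-0 FREE][1-10 ALLOC][11-17 ALLOC][18-21 ALLOC][22-24 ALLOC][25-29 ALLOC][30-30 FREE]

Answer: [0-0 FREE][1-10 ALLOC][11-17 ALLOC][18-21 ALLOC][22-24 ALLOC][25-29 ALLOC][30-30 FREE]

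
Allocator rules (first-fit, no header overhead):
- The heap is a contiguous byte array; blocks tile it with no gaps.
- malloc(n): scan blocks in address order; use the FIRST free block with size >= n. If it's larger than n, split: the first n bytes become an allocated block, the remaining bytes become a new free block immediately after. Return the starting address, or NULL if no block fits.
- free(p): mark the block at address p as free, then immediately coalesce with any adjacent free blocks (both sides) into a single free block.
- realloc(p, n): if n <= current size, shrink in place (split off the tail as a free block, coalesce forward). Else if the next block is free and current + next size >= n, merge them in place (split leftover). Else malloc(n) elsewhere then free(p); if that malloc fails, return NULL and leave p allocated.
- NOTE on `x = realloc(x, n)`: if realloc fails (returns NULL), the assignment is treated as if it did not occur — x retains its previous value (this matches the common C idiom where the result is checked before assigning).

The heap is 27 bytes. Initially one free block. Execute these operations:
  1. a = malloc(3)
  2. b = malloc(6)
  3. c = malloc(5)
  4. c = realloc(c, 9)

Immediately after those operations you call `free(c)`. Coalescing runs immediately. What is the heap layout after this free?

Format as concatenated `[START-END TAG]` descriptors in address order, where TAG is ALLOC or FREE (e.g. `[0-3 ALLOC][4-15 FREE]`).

Answer: [0-2 ALLOC][3-8 ALLOC][9-26 FREE]

Derivation:
Op 1: a = malloc(3) -> a = 0; heap: [0-2 ALLOC][3-26 FREE]
Op 2: b = malloc(6) -> b = 3; heap: [0-2 ALLOC][3-8 ALLOC][9-26 FREE]
Op 3: c = malloc(5) -> c = 9; heap: [0-2 ALLOC][3-8 ALLOC][9-13 ALLOC][14-26 FREE]
Op 4: c = realloc(c, 9) -> c = 9; heap: [0-2 ALLOC][3-8 ALLOC][9-17 ALLOC][18-26 FREE]
free(c): c = 9 -> block [9-17 ALLOC]; mark free, coalesce with adjacent free neighbors -> [0-2 ALLOC][3-8 ALLOC][9-26 FREE]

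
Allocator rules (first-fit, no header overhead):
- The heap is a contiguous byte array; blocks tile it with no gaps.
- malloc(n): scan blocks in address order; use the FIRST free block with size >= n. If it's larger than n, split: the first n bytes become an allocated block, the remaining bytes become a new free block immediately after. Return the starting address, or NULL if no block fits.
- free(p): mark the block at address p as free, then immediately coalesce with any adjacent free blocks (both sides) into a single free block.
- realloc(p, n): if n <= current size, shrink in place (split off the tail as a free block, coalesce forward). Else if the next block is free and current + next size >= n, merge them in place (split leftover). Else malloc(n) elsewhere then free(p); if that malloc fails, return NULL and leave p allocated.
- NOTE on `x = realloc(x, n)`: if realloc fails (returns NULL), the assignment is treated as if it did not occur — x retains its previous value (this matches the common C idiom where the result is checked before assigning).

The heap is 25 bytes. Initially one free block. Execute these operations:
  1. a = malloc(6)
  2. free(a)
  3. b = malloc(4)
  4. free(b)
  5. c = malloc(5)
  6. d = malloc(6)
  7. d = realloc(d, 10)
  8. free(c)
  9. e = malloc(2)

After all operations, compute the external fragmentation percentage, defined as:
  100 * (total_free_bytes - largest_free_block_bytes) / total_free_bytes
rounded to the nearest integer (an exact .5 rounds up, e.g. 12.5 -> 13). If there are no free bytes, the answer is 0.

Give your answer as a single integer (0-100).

Answer: 23

Derivation:
Op 1: a = malloc(6) -> a = 0; heap: [0-5 ALLOC][6-24 FREE]
Op 2: free(a) -> (freed a); heap: [0-24 FREE]
Op 3: b = malloc(4) -> b = 0; heap: [0-3 ALLOC][4-24 FREE]
Op 4: free(b) -> (freed b); heap: [0-24 FREE]
Op 5: c = malloc(5) -> c = 0; heap: [0-4 ALLOC][5-24 FREE]
Op 6: d = malloc(6) -> d = 5; heap: [0-4 ALLOC][5-10 ALLOC][11-24 FREE]
Op 7: d = realloc(d, 10) -> d = 5; heap: [0-4 ALLOC][5-14 ALLOC][15-24 FREE]
Op 8: free(c) -> (freed c); heap: [0-4 FREE][5-14 ALLOC][15-24 FREE]
Op 9: e = malloc(2) -> e = 0; heap: [0-1 ALLOC][2-4 FREE][5-14 ALLOC][15-24 FREE]
Free blocks: [3 10] total_free=13 largest=10 -> 100*(13-10)/13 = 300/13 ≈ 23.077 -> rounds to 23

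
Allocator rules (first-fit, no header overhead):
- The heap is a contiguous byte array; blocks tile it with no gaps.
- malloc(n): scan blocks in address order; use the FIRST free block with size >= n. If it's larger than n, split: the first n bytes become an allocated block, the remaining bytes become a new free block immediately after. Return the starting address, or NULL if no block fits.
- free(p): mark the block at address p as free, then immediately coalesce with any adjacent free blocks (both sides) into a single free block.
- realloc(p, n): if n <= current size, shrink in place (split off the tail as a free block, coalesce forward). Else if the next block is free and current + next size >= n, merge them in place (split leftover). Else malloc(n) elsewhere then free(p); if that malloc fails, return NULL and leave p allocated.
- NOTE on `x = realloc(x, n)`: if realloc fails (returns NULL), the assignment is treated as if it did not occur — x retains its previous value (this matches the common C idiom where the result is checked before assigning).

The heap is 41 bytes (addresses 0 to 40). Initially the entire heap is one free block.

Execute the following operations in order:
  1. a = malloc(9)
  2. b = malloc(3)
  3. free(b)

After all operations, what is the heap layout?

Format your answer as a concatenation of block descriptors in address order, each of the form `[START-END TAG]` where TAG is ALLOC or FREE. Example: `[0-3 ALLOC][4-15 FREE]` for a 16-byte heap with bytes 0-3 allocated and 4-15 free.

Answer: [0-8 ALLOC][9-40 FREE]

Derivation:
Op 1: a = malloc(9) -> a = 0; heap: [0-8 ALLOC][9-40 FREE]
Op 2: b = malloc(3) -> b = 9; heap: [0-8 ALLOC][9-11 ALLOC][12-40 FREE]
Op 3: free(b) -> (freed b); heap: [0-8 ALLOC][9-40 FREE]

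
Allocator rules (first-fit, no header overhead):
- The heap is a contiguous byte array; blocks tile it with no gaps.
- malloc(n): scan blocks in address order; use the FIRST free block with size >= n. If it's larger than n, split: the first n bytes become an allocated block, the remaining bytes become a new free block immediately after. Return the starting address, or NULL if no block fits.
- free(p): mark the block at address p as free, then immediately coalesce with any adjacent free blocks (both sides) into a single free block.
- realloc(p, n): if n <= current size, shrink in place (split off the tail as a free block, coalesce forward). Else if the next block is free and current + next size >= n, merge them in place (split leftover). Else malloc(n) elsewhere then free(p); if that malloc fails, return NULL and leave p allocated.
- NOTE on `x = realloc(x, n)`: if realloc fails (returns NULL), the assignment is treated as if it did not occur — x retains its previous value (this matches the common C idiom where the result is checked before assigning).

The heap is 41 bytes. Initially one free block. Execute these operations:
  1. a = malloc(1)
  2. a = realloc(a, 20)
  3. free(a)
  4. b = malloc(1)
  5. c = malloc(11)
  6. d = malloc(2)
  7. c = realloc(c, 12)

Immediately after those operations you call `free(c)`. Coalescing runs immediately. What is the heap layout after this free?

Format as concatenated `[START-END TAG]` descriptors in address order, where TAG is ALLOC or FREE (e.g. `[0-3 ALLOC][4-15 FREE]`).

Op 1: a = malloc(1) -> a = 0; heap: [0-0 ALLOC][1-40 FREE]
Op 2: a = realloc(a, 20) -> a = 0; heap: [0-19 ALLOC][20-40 FREE]
Op 3: free(a) -> (freed a); heap: [0-40 FREE]
Op 4: b = malloc(1) -> b = 0; heap: [0-0 ALLOC][1-40 FREE]
Op 5: c = malloc(11) -> c = 1; heap: [0-0 ALLOC][1-11 ALLOC][12-40 FREE]
Op 6: d = malloc(2) -> d = 12; heap: [0-0 ALLOC][1-11 ALLOC][12-13 ALLOC][14-40 FREE]
Op 7: c = realloc(c, 12) -> c = 14; heap: [0-0 ALLOC][1-11 FREE][12-13 ALLOC][14-25 ALLOC][26-40 FREE]
free(c): c = 14 -> block [14-25 ALLOC]; mark free, coalesce with adjacent free neighbors -> [0-0 ALLOC][1-11 FREE][12-13 ALLOC][14-40 FREE]

Answer: [0-0 ALLOC][1-11 FREE][12-13 ALLOC][14-40 FREE]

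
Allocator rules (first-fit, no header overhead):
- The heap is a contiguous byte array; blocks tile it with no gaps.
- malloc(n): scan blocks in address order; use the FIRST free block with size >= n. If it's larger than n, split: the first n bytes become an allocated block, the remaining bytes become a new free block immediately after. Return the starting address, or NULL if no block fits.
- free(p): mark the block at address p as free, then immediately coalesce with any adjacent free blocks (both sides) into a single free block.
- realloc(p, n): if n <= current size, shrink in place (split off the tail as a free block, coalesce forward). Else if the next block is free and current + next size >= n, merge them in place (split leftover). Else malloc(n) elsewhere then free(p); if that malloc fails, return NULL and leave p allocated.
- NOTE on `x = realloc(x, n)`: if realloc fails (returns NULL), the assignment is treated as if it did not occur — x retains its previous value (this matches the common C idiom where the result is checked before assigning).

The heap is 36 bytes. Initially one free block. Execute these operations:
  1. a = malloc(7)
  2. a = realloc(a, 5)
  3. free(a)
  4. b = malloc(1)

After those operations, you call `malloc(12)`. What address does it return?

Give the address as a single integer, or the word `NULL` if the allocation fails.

Op 1: a = malloc(7) -> a = 0; heap: [0-6 ALLOC][7-35 FREE]
Op 2: a = realloc(a, 5) -> a = 0; heap: [0-4 ALLOC][5-35 FREE]
Op 3: free(a) -> (freed a); heap: [0-35 FREE]
Op 4: b = malloc(1) -> b = 0; heap: [0-0 ALLOC][1-35 FREE]
malloc(12): first-fit scan over [0-0 ALLOC][1-35 FREE] -> 1

Answer: 1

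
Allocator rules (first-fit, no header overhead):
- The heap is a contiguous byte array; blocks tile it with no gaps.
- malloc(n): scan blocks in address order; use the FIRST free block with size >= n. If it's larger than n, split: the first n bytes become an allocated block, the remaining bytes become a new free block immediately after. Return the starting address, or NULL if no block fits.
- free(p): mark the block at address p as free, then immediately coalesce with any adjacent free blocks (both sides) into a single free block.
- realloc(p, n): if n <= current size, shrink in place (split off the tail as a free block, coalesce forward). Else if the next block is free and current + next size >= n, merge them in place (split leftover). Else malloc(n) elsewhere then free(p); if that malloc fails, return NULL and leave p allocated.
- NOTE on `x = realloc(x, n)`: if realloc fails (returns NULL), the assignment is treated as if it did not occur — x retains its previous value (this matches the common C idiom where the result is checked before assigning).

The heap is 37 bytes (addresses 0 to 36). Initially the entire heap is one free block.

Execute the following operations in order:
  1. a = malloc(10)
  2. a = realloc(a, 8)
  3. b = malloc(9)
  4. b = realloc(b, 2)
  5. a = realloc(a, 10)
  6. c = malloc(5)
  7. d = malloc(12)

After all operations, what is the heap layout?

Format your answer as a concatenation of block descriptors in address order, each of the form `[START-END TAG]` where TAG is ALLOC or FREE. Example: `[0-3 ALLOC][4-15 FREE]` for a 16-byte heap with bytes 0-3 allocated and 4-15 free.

Op 1: a = malloc(10) -> a = 0; heap: [0-9 ALLOC][10-36 FREE]
Op 2: a = realloc(a, 8) -> a = 0; heap: [0-7 ALLOC][8-36 FREE]
Op 3: b = malloc(9) -> b = 8; heap: [0-7 ALLOC][8-16 ALLOC][17-36 FREE]
Op 4: b = realloc(b, 2) -> b = 8; heap: [0-7 ALLOC][8-9 ALLOC][10-36 FREE]
Op 5: a = realloc(a, 10) -> a = 10; heap: [0-7 FREE][8-9 ALLOC][10-19 ALLOC][20-36 FREE]
Op 6: c = malloc(5) -> c = 0; heap: [0-4 ALLOC][5-7 FREE][8-9 ALLOC][10-19 ALLOC][20-36 FREE]
Op 7: d = malloc(12) -> d = 20; heap: [0-4 ALLOC][5-7 FREE][8-9 ALLOC][10-19 ALLOC][20-31 ALLOC][32-36 FREE]

Answer: [0-4 ALLOC][5-7 FREE][8-9 ALLOC][10-19 ALLOC][20-31 ALLOC][32-36 FREE]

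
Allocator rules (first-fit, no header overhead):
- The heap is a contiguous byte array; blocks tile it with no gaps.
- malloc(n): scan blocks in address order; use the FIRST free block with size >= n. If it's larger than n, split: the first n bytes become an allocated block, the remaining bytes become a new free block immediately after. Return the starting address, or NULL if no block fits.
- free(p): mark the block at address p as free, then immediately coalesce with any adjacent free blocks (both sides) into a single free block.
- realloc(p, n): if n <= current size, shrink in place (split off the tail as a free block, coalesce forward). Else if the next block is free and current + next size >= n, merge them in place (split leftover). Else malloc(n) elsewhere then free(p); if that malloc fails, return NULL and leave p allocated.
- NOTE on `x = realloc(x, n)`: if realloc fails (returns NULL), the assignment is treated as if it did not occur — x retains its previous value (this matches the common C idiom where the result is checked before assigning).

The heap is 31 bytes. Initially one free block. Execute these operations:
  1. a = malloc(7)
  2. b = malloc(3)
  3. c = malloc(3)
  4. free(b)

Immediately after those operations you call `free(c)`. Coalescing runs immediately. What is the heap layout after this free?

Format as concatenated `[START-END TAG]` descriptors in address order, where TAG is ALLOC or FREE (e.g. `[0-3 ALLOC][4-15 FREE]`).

Answer: [0-6 ALLOC][7-30 FREE]

Derivation:
Op 1: a = malloc(7) -> a = 0; heap: [0-6 ALLOC][7-30 FREE]
Op 2: b = malloc(3) -> b = 7; heap: [0-6 ALLOC][7-9 ALLOC][10-30 FREE]
Op 3: c = malloc(3) -> c = 10; heap: [0-6 ALLOC][7-9 ALLOC][10-12 ALLOC][13-30 FREE]
Op 4: free(b) -> (freed b); heap: [0-6 ALLOC][7-9 FREE][10-12 ALLOC][13-30 FREE]
free(c): c = 10 -> block [10-12 ALLOC]; mark free, coalesce with adjacent free neighbors -> [0-6 ALLOC][7-30 FREE]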